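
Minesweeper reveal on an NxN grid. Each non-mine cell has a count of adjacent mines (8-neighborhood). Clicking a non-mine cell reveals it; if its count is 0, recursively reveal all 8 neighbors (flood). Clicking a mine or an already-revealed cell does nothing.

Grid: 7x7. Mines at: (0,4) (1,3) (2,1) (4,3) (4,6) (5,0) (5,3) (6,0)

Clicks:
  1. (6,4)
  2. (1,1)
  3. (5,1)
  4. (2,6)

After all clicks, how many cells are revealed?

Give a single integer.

Click 1 (6,4) count=1: revealed 1 new [(6,4)] -> total=1
Click 2 (1,1) count=1: revealed 1 new [(1,1)] -> total=2
Click 3 (5,1) count=2: revealed 1 new [(5,1)] -> total=3
Click 4 (2,6) count=0: revealed 11 new [(0,5) (0,6) (1,4) (1,5) (1,6) (2,4) (2,5) (2,6) (3,4) (3,5) (3,6)] -> total=14

Answer: 14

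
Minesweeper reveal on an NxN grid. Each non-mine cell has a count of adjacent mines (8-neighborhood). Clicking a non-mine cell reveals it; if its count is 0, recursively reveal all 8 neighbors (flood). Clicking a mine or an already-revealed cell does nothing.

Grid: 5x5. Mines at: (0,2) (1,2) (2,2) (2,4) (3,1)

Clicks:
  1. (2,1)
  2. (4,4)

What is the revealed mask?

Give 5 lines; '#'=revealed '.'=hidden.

Answer: .....
.....
.#...
..###
..###

Derivation:
Click 1 (2,1) count=3: revealed 1 new [(2,1)] -> total=1
Click 2 (4,4) count=0: revealed 6 new [(3,2) (3,3) (3,4) (4,2) (4,3) (4,4)] -> total=7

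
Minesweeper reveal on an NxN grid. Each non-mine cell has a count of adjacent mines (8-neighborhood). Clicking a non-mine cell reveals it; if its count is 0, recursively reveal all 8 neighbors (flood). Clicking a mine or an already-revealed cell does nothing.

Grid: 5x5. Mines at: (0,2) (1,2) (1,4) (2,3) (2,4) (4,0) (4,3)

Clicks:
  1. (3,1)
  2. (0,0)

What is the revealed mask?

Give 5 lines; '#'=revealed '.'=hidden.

Answer: ##...
##...
##...
##...
.....

Derivation:
Click 1 (3,1) count=1: revealed 1 new [(3,1)] -> total=1
Click 2 (0,0) count=0: revealed 7 new [(0,0) (0,1) (1,0) (1,1) (2,0) (2,1) (3,0)] -> total=8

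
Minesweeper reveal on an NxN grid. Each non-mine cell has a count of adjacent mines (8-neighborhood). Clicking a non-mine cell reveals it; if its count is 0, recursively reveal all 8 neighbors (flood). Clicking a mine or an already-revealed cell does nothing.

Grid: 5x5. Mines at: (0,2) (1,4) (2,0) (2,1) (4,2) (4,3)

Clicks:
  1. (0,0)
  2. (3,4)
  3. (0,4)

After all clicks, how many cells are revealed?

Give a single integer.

Click 1 (0,0) count=0: revealed 4 new [(0,0) (0,1) (1,0) (1,1)] -> total=4
Click 2 (3,4) count=1: revealed 1 new [(3,4)] -> total=5
Click 3 (0,4) count=1: revealed 1 new [(0,4)] -> total=6

Answer: 6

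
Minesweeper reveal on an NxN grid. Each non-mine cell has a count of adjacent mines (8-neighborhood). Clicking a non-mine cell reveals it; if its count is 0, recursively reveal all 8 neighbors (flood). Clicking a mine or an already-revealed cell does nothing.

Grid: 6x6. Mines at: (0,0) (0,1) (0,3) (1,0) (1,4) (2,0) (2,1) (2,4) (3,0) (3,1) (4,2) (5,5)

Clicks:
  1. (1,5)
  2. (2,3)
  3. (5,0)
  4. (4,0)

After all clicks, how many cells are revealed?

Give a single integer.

Click 1 (1,5) count=2: revealed 1 new [(1,5)] -> total=1
Click 2 (2,3) count=2: revealed 1 new [(2,3)] -> total=2
Click 3 (5,0) count=0: revealed 4 new [(4,0) (4,1) (5,0) (5,1)] -> total=6
Click 4 (4,0) count=2: revealed 0 new [(none)] -> total=6

Answer: 6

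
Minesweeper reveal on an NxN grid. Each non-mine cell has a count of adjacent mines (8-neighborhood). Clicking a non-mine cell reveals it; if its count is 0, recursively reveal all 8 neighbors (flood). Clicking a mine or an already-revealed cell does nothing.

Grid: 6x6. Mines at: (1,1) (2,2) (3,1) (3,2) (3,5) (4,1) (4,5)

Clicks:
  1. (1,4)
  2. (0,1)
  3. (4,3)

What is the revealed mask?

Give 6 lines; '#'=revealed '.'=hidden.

Click 1 (1,4) count=0: revealed 11 new [(0,2) (0,3) (0,4) (0,5) (1,2) (1,3) (1,4) (1,5) (2,3) (2,4) (2,5)] -> total=11
Click 2 (0,1) count=1: revealed 1 new [(0,1)] -> total=12
Click 3 (4,3) count=1: revealed 1 new [(4,3)] -> total=13

Answer: .#####
..####
...###
......
...#..
......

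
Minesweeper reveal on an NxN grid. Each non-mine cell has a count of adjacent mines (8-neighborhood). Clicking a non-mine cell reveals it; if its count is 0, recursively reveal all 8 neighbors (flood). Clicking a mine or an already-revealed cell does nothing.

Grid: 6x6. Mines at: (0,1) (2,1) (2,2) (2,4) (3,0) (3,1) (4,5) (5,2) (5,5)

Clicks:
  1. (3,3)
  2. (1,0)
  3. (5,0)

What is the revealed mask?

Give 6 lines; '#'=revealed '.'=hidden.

Click 1 (3,3) count=2: revealed 1 new [(3,3)] -> total=1
Click 2 (1,0) count=2: revealed 1 new [(1,0)] -> total=2
Click 3 (5,0) count=0: revealed 4 new [(4,0) (4,1) (5,0) (5,1)] -> total=6

Answer: ......
#.....
......
...#..
##....
##....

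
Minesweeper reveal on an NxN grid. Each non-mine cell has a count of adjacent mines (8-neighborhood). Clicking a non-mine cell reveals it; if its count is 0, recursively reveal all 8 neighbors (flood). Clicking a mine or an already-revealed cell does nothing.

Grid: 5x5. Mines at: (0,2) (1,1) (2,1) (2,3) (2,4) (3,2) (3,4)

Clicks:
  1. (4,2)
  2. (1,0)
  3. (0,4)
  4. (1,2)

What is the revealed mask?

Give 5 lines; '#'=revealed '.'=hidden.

Answer: ...##
#.###
.....
.....
..#..

Derivation:
Click 1 (4,2) count=1: revealed 1 new [(4,2)] -> total=1
Click 2 (1,0) count=2: revealed 1 new [(1,0)] -> total=2
Click 3 (0,4) count=0: revealed 4 new [(0,3) (0,4) (1,3) (1,4)] -> total=6
Click 4 (1,2) count=4: revealed 1 new [(1,2)] -> total=7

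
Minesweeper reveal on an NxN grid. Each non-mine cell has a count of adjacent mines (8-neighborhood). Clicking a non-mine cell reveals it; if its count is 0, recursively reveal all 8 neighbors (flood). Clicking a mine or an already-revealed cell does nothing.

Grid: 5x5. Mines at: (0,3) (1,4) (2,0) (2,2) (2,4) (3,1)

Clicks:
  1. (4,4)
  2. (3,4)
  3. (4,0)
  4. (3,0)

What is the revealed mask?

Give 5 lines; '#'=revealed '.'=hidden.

Answer: .....
.....
.....
#.###
#.###

Derivation:
Click 1 (4,4) count=0: revealed 6 new [(3,2) (3,3) (3,4) (4,2) (4,3) (4,4)] -> total=6
Click 2 (3,4) count=1: revealed 0 new [(none)] -> total=6
Click 3 (4,0) count=1: revealed 1 new [(4,0)] -> total=7
Click 4 (3,0) count=2: revealed 1 new [(3,0)] -> total=8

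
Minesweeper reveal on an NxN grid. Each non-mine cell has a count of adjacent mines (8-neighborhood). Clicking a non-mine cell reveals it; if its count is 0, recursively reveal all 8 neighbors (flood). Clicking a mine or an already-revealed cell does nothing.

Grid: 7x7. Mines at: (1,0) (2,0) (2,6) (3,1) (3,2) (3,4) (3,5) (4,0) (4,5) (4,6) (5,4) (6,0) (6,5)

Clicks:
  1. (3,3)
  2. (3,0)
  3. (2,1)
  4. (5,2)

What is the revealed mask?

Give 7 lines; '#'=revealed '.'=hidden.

Answer: .......
.......
.#.....
#..#...
.###...
.###...
.###...

Derivation:
Click 1 (3,3) count=2: revealed 1 new [(3,3)] -> total=1
Click 2 (3,0) count=3: revealed 1 new [(3,0)] -> total=2
Click 3 (2,1) count=4: revealed 1 new [(2,1)] -> total=3
Click 4 (5,2) count=0: revealed 9 new [(4,1) (4,2) (4,3) (5,1) (5,2) (5,3) (6,1) (6,2) (6,3)] -> total=12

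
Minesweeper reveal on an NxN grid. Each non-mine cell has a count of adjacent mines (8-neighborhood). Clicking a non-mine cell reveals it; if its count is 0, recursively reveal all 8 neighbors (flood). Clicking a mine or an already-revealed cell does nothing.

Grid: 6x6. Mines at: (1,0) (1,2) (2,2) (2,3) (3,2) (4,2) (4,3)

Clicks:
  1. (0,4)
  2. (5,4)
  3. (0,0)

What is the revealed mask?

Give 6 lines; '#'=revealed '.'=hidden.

Answer: #..###
...###
....##
....##
....##
....##

Derivation:
Click 1 (0,4) count=0: revealed 14 new [(0,3) (0,4) (0,5) (1,3) (1,4) (1,5) (2,4) (2,5) (3,4) (3,5) (4,4) (4,5) (5,4) (5,5)] -> total=14
Click 2 (5,4) count=1: revealed 0 new [(none)] -> total=14
Click 3 (0,0) count=1: revealed 1 new [(0,0)] -> total=15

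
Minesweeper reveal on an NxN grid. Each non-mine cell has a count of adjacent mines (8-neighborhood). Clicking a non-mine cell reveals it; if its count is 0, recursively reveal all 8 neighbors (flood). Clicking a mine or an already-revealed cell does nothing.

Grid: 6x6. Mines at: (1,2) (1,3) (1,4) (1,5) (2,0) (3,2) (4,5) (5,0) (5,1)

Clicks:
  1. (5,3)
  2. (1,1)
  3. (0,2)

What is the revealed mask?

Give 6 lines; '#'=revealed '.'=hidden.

Click 1 (5,3) count=0: revealed 6 new [(4,2) (4,3) (4,4) (5,2) (5,3) (5,4)] -> total=6
Click 2 (1,1) count=2: revealed 1 new [(1,1)] -> total=7
Click 3 (0,2) count=2: revealed 1 new [(0,2)] -> total=8

Answer: ..#...
.#....
......
......
..###.
..###.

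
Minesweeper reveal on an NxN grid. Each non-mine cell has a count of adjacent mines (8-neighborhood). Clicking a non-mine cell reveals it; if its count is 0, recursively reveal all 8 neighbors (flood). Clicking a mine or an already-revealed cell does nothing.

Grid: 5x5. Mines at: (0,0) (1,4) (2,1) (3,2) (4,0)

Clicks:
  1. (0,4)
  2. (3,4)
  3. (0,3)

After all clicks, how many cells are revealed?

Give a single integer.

Click 1 (0,4) count=1: revealed 1 new [(0,4)] -> total=1
Click 2 (3,4) count=0: revealed 6 new [(2,3) (2,4) (3,3) (3,4) (4,3) (4,4)] -> total=7
Click 3 (0,3) count=1: revealed 1 new [(0,3)] -> total=8

Answer: 8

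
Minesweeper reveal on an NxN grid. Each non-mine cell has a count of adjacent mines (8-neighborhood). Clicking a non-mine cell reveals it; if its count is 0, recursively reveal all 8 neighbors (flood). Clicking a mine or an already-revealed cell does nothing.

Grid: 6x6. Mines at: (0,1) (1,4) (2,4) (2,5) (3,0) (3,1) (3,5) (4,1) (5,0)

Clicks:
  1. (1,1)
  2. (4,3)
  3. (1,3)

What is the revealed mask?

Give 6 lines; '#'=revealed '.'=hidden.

Click 1 (1,1) count=1: revealed 1 new [(1,1)] -> total=1
Click 2 (4,3) count=0: revealed 11 new [(3,2) (3,3) (3,4) (4,2) (4,3) (4,4) (4,5) (5,2) (5,3) (5,4) (5,5)] -> total=12
Click 3 (1,3) count=2: revealed 1 new [(1,3)] -> total=13

Answer: ......
.#.#..
......
..###.
..####
..####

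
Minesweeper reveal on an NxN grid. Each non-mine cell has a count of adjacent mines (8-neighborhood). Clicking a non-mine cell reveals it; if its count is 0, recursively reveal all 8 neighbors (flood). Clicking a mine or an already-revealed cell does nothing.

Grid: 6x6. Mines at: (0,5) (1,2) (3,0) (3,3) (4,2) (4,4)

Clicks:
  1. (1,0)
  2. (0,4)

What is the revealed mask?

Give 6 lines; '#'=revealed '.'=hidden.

Click 1 (1,0) count=0: revealed 6 new [(0,0) (0,1) (1,0) (1,1) (2,0) (2,1)] -> total=6
Click 2 (0,4) count=1: revealed 1 new [(0,4)] -> total=7

Answer: ##..#.
##....
##....
......
......
......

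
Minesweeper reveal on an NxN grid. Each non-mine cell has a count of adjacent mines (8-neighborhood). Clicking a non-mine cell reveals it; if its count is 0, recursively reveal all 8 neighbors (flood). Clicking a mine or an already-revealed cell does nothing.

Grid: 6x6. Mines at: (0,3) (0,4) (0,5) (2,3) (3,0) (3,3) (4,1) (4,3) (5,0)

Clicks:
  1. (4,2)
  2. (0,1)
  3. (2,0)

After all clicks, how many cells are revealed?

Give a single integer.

Answer: 10

Derivation:
Click 1 (4,2) count=3: revealed 1 new [(4,2)] -> total=1
Click 2 (0,1) count=0: revealed 9 new [(0,0) (0,1) (0,2) (1,0) (1,1) (1,2) (2,0) (2,1) (2,2)] -> total=10
Click 3 (2,0) count=1: revealed 0 new [(none)] -> total=10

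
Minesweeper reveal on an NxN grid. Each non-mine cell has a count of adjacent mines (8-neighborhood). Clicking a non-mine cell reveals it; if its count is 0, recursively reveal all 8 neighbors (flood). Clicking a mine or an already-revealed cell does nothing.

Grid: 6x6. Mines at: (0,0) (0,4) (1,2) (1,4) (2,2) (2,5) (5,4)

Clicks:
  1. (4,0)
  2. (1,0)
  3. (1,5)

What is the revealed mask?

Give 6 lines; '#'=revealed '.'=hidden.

Click 1 (4,0) count=0: revealed 16 new [(1,0) (1,1) (2,0) (2,1) (3,0) (3,1) (3,2) (3,3) (4,0) (4,1) (4,2) (4,3) (5,0) (5,1) (5,2) (5,3)] -> total=16
Click 2 (1,0) count=1: revealed 0 new [(none)] -> total=16
Click 3 (1,5) count=3: revealed 1 new [(1,5)] -> total=17

Answer: ......
##...#
##....
####..
####..
####..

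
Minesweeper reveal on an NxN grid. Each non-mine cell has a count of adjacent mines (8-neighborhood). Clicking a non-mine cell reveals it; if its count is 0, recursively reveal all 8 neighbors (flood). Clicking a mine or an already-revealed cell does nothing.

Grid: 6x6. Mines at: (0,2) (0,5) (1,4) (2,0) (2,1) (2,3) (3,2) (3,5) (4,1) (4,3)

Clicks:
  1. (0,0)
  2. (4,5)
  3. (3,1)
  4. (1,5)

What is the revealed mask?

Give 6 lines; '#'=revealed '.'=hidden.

Answer: ##....
##...#
......
.#....
.....#
......

Derivation:
Click 1 (0,0) count=0: revealed 4 new [(0,0) (0,1) (1,0) (1,1)] -> total=4
Click 2 (4,5) count=1: revealed 1 new [(4,5)] -> total=5
Click 3 (3,1) count=4: revealed 1 new [(3,1)] -> total=6
Click 4 (1,5) count=2: revealed 1 new [(1,5)] -> total=7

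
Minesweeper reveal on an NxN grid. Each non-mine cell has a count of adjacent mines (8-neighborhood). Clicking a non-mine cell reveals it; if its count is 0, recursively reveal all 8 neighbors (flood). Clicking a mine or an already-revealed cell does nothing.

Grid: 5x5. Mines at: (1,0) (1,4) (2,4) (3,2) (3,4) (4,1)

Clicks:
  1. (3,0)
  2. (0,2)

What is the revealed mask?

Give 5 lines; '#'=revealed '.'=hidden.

Click 1 (3,0) count=1: revealed 1 new [(3,0)] -> total=1
Click 2 (0,2) count=0: revealed 9 new [(0,1) (0,2) (0,3) (1,1) (1,2) (1,3) (2,1) (2,2) (2,3)] -> total=10

Answer: .###.
.###.
.###.
#....
.....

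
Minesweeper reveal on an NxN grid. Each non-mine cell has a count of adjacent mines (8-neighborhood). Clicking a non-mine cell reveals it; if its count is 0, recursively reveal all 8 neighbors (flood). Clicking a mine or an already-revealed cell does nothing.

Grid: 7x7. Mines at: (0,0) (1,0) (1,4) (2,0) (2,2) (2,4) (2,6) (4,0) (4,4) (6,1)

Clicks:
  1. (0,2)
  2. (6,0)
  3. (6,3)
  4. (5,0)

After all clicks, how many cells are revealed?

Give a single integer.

Click 1 (0,2) count=0: revealed 6 new [(0,1) (0,2) (0,3) (1,1) (1,2) (1,3)] -> total=6
Click 2 (6,0) count=1: revealed 1 new [(6,0)] -> total=7
Click 3 (6,3) count=0: revealed 14 new [(3,5) (3,6) (4,5) (4,6) (5,2) (5,3) (5,4) (5,5) (5,6) (6,2) (6,3) (6,4) (6,5) (6,6)] -> total=21
Click 4 (5,0) count=2: revealed 1 new [(5,0)] -> total=22

Answer: 22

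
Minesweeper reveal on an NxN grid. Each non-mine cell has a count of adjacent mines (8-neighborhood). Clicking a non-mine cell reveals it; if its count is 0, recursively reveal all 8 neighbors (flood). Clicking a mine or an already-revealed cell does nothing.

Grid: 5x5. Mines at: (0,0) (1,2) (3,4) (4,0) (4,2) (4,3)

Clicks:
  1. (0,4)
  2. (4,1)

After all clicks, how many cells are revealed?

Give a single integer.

Click 1 (0,4) count=0: revealed 6 new [(0,3) (0,4) (1,3) (1,4) (2,3) (2,4)] -> total=6
Click 2 (4,1) count=2: revealed 1 new [(4,1)] -> total=7

Answer: 7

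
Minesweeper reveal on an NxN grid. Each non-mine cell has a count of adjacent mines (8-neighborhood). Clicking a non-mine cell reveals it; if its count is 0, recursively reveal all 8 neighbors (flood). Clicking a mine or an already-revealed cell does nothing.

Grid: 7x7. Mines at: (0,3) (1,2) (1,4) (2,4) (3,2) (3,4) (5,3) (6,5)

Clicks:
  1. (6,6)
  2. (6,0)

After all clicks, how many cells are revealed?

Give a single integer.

Answer: 18

Derivation:
Click 1 (6,6) count=1: revealed 1 new [(6,6)] -> total=1
Click 2 (6,0) count=0: revealed 17 new [(0,0) (0,1) (1,0) (1,1) (2,0) (2,1) (3,0) (3,1) (4,0) (4,1) (4,2) (5,0) (5,1) (5,2) (6,0) (6,1) (6,2)] -> total=18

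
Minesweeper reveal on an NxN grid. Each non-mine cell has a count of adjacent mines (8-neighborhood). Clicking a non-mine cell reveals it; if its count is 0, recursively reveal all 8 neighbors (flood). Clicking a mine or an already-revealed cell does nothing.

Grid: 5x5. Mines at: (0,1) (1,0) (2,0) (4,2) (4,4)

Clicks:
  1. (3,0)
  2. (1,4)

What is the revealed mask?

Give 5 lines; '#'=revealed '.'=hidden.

Click 1 (3,0) count=1: revealed 1 new [(3,0)] -> total=1
Click 2 (1,4) count=0: revealed 15 new [(0,2) (0,3) (0,4) (1,1) (1,2) (1,3) (1,4) (2,1) (2,2) (2,3) (2,4) (3,1) (3,2) (3,3) (3,4)] -> total=16

Answer: ..###
.####
.####
#####
.....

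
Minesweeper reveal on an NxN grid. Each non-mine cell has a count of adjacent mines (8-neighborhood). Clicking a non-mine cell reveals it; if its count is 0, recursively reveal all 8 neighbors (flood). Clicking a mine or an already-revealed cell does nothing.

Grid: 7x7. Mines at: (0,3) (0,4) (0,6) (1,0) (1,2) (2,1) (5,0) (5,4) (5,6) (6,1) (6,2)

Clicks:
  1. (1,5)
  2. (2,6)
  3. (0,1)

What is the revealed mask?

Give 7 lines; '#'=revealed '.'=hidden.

Click 1 (1,5) count=2: revealed 1 new [(1,5)] -> total=1
Click 2 (2,6) count=0: revealed 23 new [(1,3) (1,4) (1,6) (2,2) (2,3) (2,4) (2,5) (2,6) (3,1) (3,2) (3,3) (3,4) (3,5) (3,6) (4,1) (4,2) (4,3) (4,4) (4,5) (4,6) (5,1) (5,2) (5,3)] -> total=24
Click 3 (0,1) count=2: revealed 1 new [(0,1)] -> total=25

Answer: .#.....
...####
..#####
.######
.######
.###...
.......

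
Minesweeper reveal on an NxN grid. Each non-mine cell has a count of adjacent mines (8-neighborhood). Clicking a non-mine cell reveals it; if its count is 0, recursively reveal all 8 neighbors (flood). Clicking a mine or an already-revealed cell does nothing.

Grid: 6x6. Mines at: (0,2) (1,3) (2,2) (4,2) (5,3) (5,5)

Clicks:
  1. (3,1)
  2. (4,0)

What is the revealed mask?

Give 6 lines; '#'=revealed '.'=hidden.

Click 1 (3,1) count=2: revealed 1 new [(3,1)] -> total=1
Click 2 (4,0) count=0: revealed 11 new [(0,0) (0,1) (1,0) (1,1) (2,0) (2,1) (3,0) (4,0) (4,1) (5,0) (5,1)] -> total=12

Answer: ##....
##....
##....
##....
##....
##....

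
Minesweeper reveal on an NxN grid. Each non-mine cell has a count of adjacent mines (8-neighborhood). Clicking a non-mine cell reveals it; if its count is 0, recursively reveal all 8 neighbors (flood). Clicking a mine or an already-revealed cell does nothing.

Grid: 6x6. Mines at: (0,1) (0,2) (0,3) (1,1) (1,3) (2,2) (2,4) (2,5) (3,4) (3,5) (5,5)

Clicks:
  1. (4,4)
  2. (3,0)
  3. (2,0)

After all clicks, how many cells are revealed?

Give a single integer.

Answer: 16

Derivation:
Click 1 (4,4) count=3: revealed 1 new [(4,4)] -> total=1
Click 2 (3,0) count=0: revealed 15 new [(2,0) (2,1) (3,0) (3,1) (3,2) (3,3) (4,0) (4,1) (4,2) (4,3) (5,0) (5,1) (5,2) (5,3) (5,4)] -> total=16
Click 3 (2,0) count=1: revealed 0 new [(none)] -> total=16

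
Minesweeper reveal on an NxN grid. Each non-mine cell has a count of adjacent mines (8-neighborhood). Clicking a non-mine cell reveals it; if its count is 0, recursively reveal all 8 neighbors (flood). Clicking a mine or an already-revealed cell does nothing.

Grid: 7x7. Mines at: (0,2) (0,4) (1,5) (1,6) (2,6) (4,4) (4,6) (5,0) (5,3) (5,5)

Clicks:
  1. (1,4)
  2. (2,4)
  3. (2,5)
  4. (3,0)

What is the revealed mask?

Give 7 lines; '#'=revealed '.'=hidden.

Answer: ##.....
#####..
######.
#####..
####...
.......
.......

Derivation:
Click 1 (1,4) count=2: revealed 1 new [(1,4)] -> total=1
Click 2 (2,4) count=1: revealed 1 new [(2,4)] -> total=2
Click 3 (2,5) count=3: revealed 1 new [(2,5)] -> total=3
Click 4 (3,0) count=0: revealed 19 new [(0,0) (0,1) (1,0) (1,1) (1,2) (1,3) (2,0) (2,1) (2,2) (2,3) (3,0) (3,1) (3,2) (3,3) (3,4) (4,0) (4,1) (4,2) (4,3)] -> total=22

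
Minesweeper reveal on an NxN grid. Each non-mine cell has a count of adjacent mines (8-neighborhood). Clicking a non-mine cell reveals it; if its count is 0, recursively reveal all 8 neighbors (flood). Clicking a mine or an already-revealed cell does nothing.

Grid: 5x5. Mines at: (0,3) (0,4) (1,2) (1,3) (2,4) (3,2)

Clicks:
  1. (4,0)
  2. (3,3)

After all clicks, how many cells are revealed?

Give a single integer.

Answer: 11

Derivation:
Click 1 (4,0) count=0: revealed 10 new [(0,0) (0,1) (1,0) (1,1) (2,0) (2,1) (3,0) (3,1) (4,0) (4,1)] -> total=10
Click 2 (3,3) count=2: revealed 1 new [(3,3)] -> total=11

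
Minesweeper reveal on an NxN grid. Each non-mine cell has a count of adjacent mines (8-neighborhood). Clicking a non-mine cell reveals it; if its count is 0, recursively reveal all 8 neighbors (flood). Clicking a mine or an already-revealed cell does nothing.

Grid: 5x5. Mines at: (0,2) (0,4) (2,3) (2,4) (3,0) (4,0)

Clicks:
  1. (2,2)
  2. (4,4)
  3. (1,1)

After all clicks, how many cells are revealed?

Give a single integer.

Click 1 (2,2) count=1: revealed 1 new [(2,2)] -> total=1
Click 2 (4,4) count=0: revealed 8 new [(3,1) (3,2) (3,3) (3,4) (4,1) (4,2) (4,3) (4,4)] -> total=9
Click 3 (1,1) count=1: revealed 1 new [(1,1)] -> total=10

Answer: 10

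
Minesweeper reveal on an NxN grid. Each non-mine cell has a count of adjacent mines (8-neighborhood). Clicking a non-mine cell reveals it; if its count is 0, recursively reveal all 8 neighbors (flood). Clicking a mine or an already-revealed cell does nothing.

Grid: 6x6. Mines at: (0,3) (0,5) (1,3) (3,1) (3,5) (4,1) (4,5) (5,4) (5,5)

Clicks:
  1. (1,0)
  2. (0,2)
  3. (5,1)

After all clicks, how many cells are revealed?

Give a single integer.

Answer: 10

Derivation:
Click 1 (1,0) count=0: revealed 9 new [(0,0) (0,1) (0,2) (1,0) (1,1) (1,2) (2,0) (2,1) (2,2)] -> total=9
Click 2 (0,2) count=2: revealed 0 new [(none)] -> total=9
Click 3 (5,1) count=1: revealed 1 new [(5,1)] -> total=10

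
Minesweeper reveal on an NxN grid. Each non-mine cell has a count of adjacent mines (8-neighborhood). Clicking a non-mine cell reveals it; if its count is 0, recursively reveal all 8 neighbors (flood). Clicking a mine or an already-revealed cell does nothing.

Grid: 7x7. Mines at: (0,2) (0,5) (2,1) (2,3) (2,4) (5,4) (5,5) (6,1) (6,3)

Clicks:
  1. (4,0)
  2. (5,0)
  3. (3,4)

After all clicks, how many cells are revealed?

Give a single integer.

Answer: 13

Derivation:
Click 1 (4,0) count=0: revealed 12 new [(3,0) (3,1) (3,2) (3,3) (4,0) (4,1) (4,2) (4,3) (5,0) (5,1) (5,2) (5,3)] -> total=12
Click 2 (5,0) count=1: revealed 0 new [(none)] -> total=12
Click 3 (3,4) count=2: revealed 1 new [(3,4)] -> total=13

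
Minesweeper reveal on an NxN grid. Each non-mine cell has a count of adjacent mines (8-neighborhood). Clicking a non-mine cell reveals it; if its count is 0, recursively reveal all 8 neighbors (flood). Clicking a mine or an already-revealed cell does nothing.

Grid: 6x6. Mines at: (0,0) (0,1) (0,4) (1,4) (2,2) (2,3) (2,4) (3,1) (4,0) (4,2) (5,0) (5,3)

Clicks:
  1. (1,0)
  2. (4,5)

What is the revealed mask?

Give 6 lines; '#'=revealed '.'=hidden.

Answer: ......
#.....
......
....##
....##
....##

Derivation:
Click 1 (1,0) count=2: revealed 1 new [(1,0)] -> total=1
Click 2 (4,5) count=0: revealed 6 new [(3,4) (3,5) (4,4) (4,5) (5,4) (5,5)] -> total=7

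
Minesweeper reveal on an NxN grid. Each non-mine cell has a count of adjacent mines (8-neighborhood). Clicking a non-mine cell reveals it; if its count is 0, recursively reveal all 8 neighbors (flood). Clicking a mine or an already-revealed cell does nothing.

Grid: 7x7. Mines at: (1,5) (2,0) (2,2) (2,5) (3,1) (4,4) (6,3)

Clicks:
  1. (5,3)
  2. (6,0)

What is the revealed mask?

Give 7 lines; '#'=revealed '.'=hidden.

Answer: .......
.......
.......
.......
###....
####...
###....

Derivation:
Click 1 (5,3) count=2: revealed 1 new [(5,3)] -> total=1
Click 2 (6,0) count=0: revealed 9 new [(4,0) (4,1) (4,2) (5,0) (5,1) (5,2) (6,0) (6,1) (6,2)] -> total=10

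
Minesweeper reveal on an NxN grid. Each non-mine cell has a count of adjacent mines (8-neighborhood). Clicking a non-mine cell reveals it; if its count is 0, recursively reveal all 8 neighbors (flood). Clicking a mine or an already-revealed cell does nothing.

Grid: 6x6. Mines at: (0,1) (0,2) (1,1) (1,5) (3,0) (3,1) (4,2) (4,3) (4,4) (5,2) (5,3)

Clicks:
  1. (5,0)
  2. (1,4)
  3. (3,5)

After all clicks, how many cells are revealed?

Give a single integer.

Click 1 (5,0) count=0: revealed 4 new [(4,0) (4,1) (5,0) (5,1)] -> total=4
Click 2 (1,4) count=1: revealed 1 new [(1,4)] -> total=5
Click 3 (3,5) count=1: revealed 1 new [(3,5)] -> total=6

Answer: 6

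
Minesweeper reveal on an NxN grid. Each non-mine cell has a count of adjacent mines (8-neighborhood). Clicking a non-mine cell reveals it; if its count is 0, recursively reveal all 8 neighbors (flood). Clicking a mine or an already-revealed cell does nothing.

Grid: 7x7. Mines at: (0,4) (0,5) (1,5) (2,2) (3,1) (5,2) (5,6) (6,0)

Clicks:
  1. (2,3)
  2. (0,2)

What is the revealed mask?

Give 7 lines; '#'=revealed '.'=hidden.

Answer: ####...
####...
##.#...
.......
.......
.......
.......

Derivation:
Click 1 (2,3) count=1: revealed 1 new [(2,3)] -> total=1
Click 2 (0,2) count=0: revealed 10 new [(0,0) (0,1) (0,2) (0,3) (1,0) (1,1) (1,2) (1,3) (2,0) (2,1)] -> total=11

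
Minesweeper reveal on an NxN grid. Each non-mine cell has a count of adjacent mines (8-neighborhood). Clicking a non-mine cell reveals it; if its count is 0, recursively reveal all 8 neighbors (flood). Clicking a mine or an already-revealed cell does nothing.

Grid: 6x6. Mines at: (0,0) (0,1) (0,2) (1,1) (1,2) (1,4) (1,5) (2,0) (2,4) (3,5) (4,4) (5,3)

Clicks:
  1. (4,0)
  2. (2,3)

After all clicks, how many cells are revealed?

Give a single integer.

Click 1 (4,0) count=0: revealed 14 new [(2,1) (2,2) (2,3) (3,0) (3,1) (3,2) (3,3) (4,0) (4,1) (4,2) (4,3) (5,0) (5,1) (5,2)] -> total=14
Click 2 (2,3) count=3: revealed 0 new [(none)] -> total=14

Answer: 14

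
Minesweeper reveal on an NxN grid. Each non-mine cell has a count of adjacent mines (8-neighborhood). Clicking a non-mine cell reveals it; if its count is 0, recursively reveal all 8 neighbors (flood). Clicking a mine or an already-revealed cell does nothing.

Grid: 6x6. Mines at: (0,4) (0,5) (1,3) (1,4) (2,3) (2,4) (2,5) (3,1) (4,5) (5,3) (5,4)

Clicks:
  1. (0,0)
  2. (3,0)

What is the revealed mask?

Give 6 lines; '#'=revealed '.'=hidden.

Click 1 (0,0) count=0: revealed 9 new [(0,0) (0,1) (0,2) (1,0) (1,1) (1,2) (2,0) (2,1) (2,2)] -> total=9
Click 2 (3,0) count=1: revealed 1 new [(3,0)] -> total=10

Answer: ###...
###...
###...
#.....
......
......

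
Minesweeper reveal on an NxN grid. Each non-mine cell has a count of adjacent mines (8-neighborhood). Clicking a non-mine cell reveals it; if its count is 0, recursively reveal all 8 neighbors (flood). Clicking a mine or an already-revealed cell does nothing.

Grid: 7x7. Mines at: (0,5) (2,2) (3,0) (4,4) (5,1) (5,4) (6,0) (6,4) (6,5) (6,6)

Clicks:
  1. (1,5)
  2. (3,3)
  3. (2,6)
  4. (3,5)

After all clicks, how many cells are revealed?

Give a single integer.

Click 1 (1,5) count=1: revealed 1 new [(1,5)] -> total=1
Click 2 (3,3) count=2: revealed 1 new [(3,3)] -> total=2
Click 3 (2,6) count=0: revealed 14 new [(1,3) (1,4) (1,6) (2,3) (2,4) (2,5) (2,6) (3,4) (3,5) (3,6) (4,5) (4,6) (5,5) (5,6)] -> total=16
Click 4 (3,5) count=1: revealed 0 new [(none)] -> total=16

Answer: 16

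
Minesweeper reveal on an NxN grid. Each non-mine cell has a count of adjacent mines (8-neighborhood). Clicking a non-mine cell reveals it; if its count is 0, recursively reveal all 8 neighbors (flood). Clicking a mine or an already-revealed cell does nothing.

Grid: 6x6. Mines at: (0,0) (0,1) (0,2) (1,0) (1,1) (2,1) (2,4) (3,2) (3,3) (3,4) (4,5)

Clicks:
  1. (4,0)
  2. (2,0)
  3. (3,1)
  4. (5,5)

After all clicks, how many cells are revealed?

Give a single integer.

Click 1 (4,0) count=0: revealed 12 new [(3,0) (3,1) (4,0) (4,1) (4,2) (4,3) (4,4) (5,0) (5,1) (5,2) (5,3) (5,4)] -> total=12
Click 2 (2,0) count=3: revealed 1 new [(2,0)] -> total=13
Click 3 (3,1) count=2: revealed 0 new [(none)] -> total=13
Click 4 (5,5) count=1: revealed 1 new [(5,5)] -> total=14

Answer: 14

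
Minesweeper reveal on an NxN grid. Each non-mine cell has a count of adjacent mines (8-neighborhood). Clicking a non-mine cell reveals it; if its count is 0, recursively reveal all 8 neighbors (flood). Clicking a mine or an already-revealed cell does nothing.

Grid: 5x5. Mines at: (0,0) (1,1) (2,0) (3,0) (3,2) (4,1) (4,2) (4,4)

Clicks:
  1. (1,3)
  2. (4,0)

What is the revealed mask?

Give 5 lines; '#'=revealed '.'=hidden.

Click 1 (1,3) count=0: revealed 11 new [(0,2) (0,3) (0,4) (1,2) (1,3) (1,4) (2,2) (2,3) (2,4) (3,3) (3,4)] -> total=11
Click 2 (4,0) count=2: revealed 1 new [(4,0)] -> total=12

Answer: ..###
..###
..###
...##
#....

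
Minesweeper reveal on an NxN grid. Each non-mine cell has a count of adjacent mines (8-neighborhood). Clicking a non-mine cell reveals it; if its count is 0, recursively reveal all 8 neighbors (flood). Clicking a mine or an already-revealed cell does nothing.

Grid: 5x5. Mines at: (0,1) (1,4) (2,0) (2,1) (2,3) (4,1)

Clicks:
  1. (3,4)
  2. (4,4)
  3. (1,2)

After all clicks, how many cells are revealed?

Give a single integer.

Click 1 (3,4) count=1: revealed 1 new [(3,4)] -> total=1
Click 2 (4,4) count=0: revealed 5 new [(3,2) (3,3) (4,2) (4,3) (4,4)] -> total=6
Click 3 (1,2) count=3: revealed 1 new [(1,2)] -> total=7

Answer: 7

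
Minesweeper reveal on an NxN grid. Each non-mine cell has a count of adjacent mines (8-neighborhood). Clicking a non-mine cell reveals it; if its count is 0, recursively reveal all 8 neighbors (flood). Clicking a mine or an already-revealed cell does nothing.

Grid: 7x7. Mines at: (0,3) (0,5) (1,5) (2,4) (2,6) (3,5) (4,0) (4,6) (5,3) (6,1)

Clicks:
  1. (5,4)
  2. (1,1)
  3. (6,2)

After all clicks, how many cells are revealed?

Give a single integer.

Click 1 (5,4) count=1: revealed 1 new [(5,4)] -> total=1
Click 2 (1,1) count=0: revealed 18 new [(0,0) (0,1) (0,2) (1,0) (1,1) (1,2) (1,3) (2,0) (2,1) (2,2) (2,3) (3,0) (3,1) (3,2) (3,3) (4,1) (4,2) (4,3)] -> total=19
Click 3 (6,2) count=2: revealed 1 new [(6,2)] -> total=20

Answer: 20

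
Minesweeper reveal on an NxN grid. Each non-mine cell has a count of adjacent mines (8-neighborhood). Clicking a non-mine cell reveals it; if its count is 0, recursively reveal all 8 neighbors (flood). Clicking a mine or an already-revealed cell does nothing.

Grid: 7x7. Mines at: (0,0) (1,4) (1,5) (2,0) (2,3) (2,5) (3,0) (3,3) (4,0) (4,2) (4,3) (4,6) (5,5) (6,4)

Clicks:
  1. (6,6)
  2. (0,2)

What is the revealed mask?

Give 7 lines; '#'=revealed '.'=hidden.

Click 1 (6,6) count=1: revealed 1 new [(6,6)] -> total=1
Click 2 (0,2) count=0: revealed 6 new [(0,1) (0,2) (0,3) (1,1) (1,2) (1,3)] -> total=7

Answer: .###...
.###...
.......
.......
.......
.......
......#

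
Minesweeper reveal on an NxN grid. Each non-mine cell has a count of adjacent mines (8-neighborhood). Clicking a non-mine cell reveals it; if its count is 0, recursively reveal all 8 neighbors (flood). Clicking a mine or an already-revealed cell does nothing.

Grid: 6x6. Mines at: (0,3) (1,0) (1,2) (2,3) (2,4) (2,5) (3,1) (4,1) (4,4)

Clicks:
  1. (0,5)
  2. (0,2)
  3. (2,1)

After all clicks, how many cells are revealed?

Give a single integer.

Click 1 (0,5) count=0: revealed 4 new [(0,4) (0,5) (1,4) (1,5)] -> total=4
Click 2 (0,2) count=2: revealed 1 new [(0,2)] -> total=5
Click 3 (2,1) count=3: revealed 1 new [(2,1)] -> total=6

Answer: 6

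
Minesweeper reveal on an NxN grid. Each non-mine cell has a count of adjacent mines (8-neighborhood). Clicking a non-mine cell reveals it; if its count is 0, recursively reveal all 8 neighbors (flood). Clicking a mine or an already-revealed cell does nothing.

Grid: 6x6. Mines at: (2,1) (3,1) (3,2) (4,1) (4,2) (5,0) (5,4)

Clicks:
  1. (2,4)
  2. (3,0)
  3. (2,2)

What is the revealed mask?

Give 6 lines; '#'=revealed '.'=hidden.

Answer: ######
######
..####
#..###
...###
......

Derivation:
Click 1 (2,4) count=0: revealed 22 new [(0,0) (0,1) (0,2) (0,3) (0,4) (0,5) (1,0) (1,1) (1,2) (1,3) (1,4) (1,5) (2,2) (2,3) (2,4) (2,5) (3,3) (3,4) (3,5) (4,3) (4,4) (4,5)] -> total=22
Click 2 (3,0) count=3: revealed 1 new [(3,0)] -> total=23
Click 3 (2,2) count=3: revealed 0 new [(none)] -> total=23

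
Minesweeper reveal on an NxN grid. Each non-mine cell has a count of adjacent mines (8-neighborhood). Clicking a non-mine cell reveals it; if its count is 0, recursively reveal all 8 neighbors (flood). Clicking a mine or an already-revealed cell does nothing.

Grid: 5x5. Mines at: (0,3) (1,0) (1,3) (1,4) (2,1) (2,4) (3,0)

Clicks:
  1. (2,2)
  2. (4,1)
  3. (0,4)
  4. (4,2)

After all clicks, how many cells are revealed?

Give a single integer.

Answer: 10

Derivation:
Click 1 (2,2) count=2: revealed 1 new [(2,2)] -> total=1
Click 2 (4,1) count=1: revealed 1 new [(4,1)] -> total=2
Click 3 (0,4) count=3: revealed 1 new [(0,4)] -> total=3
Click 4 (4,2) count=0: revealed 7 new [(3,1) (3,2) (3,3) (3,4) (4,2) (4,3) (4,4)] -> total=10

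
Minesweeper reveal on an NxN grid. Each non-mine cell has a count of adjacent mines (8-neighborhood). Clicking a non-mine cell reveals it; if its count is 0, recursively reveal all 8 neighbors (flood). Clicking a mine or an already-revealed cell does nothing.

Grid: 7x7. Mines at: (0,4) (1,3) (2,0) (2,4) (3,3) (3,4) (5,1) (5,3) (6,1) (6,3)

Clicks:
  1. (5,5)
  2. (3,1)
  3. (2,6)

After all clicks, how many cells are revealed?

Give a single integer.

Click 1 (5,5) count=0: revealed 17 new [(0,5) (0,6) (1,5) (1,6) (2,5) (2,6) (3,5) (3,6) (4,4) (4,5) (4,6) (5,4) (5,5) (5,6) (6,4) (6,5) (6,6)] -> total=17
Click 2 (3,1) count=1: revealed 1 new [(3,1)] -> total=18
Click 3 (2,6) count=0: revealed 0 new [(none)] -> total=18

Answer: 18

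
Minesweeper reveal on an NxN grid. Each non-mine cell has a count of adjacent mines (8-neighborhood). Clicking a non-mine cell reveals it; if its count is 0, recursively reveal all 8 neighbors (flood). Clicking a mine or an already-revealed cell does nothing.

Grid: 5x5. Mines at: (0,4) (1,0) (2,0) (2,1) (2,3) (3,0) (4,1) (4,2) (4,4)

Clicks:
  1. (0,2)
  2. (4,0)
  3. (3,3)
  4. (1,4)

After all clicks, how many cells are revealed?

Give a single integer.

Answer: 9

Derivation:
Click 1 (0,2) count=0: revealed 6 new [(0,1) (0,2) (0,3) (1,1) (1,2) (1,3)] -> total=6
Click 2 (4,0) count=2: revealed 1 new [(4,0)] -> total=7
Click 3 (3,3) count=3: revealed 1 new [(3,3)] -> total=8
Click 4 (1,4) count=2: revealed 1 new [(1,4)] -> total=9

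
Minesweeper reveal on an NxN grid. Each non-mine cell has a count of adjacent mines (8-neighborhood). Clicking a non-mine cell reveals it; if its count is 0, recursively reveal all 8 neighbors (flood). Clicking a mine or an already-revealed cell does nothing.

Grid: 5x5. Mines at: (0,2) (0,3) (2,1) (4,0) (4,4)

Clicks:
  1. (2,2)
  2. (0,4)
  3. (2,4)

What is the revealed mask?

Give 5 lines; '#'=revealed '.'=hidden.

Answer: ....#
..###
..###
..###
.....

Derivation:
Click 1 (2,2) count=1: revealed 1 new [(2,2)] -> total=1
Click 2 (0,4) count=1: revealed 1 new [(0,4)] -> total=2
Click 3 (2,4) count=0: revealed 8 new [(1,2) (1,3) (1,4) (2,3) (2,4) (3,2) (3,3) (3,4)] -> total=10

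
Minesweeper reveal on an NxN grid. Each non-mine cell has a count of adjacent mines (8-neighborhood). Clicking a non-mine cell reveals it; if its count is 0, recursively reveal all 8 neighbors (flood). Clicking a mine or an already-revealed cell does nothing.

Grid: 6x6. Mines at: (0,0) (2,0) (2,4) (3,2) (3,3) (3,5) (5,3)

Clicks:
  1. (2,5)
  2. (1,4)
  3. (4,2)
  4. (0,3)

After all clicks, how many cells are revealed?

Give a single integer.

Answer: 15

Derivation:
Click 1 (2,5) count=2: revealed 1 new [(2,5)] -> total=1
Click 2 (1,4) count=1: revealed 1 new [(1,4)] -> total=2
Click 3 (4,2) count=3: revealed 1 new [(4,2)] -> total=3
Click 4 (0,3) count=0: revealed 12 new [(0,1) (0,2) (0,3) (0,4) (0,5) (1,1) (1,2) (1,3) (1,5) (2,1) (2,2) (2,3)] -> total=15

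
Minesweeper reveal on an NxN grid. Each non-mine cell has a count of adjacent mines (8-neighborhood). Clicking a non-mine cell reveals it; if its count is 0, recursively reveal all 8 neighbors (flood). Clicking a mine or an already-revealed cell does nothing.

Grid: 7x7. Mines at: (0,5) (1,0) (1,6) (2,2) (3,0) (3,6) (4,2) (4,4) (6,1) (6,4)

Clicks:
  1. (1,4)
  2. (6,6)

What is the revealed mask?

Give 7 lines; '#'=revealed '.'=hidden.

Click 1 (1,4) count=1: revealed 1 new [(1,4)] -> total=1
Click 2 (6,6) count=0: revealed 6 new [(4,5) (4,6) (5,5) (5,6) (6,5) (6,6)] -> total=7

Answer: .......
....#..
.......
.......
.....##
.....##
.....##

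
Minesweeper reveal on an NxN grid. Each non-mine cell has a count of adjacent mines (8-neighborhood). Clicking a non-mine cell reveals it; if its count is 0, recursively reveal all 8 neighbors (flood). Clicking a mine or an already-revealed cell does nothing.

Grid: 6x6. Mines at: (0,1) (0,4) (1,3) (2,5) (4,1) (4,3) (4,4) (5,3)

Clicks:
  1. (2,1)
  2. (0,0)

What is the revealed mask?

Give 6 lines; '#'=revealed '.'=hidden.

Click 1 (2,1) count=0: revealed 9 new [(1,0) (1,1) (1,2) (2,0) (2,1) (2,2) (3,0) (3,1) (3,2)] -> total=9
Click 2 (0,0) count=1: revealed 1 new [(0,0)] -> total=10

Answer: #.....
###...
###...
###...
......
......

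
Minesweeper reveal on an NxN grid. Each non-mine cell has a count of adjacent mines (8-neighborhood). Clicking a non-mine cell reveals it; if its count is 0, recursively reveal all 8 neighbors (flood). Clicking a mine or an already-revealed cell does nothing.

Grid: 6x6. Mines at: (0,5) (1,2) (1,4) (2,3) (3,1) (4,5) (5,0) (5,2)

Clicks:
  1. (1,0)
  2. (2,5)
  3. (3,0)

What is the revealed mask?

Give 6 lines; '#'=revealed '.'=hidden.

Click 1 (1,0) count=0: revealed 6 new [(0,0) (0,1) (1,0) (1,1) (2,0) (2,1)] -> total=6
Click 2 (2,5) count=1: revealed 1 new [(2,5)] -> total=7
Click 3 (3,0) count=1: revealed 1 new [(3,0)] -> total=8

Answer: ##....
##....
##...#
#.....
......
......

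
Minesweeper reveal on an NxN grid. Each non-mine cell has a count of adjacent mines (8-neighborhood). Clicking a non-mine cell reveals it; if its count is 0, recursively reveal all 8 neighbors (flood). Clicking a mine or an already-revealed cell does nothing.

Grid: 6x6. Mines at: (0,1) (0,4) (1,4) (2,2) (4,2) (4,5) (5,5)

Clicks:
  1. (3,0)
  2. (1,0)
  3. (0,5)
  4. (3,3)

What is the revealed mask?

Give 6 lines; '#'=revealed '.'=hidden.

Answer: .....#
##....
##....
##.#..
##....
##....

Derivation:
Click 1 (3,0) count=0: revealed 10 new [(1,0) (1,1) (2,0) (2,1) (3,0) (3,1) (4,0) (4,1) (5,0) (5,1)] -> total=10
Click 2 (1,0) count=1: revealed 0 new [(none)] -> total=10
Click 3 (0,5) count=2: revealed 1 new [(0,5)] -> total=11
Click 4 (3,3) count=2: revealed 1 new [(3,3)] -> total=12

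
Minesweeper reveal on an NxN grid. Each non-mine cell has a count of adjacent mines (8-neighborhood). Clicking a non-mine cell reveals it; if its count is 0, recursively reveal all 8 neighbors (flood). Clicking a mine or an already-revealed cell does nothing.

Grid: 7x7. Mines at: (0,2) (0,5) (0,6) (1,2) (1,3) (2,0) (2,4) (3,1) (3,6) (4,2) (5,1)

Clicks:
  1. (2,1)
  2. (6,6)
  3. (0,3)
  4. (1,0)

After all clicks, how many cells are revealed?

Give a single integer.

Click 1 (2,1) count=3: revealed 1 new [(2,1)] -> total=1
Click 2 (6,6) count=0: revealed 17 new [(3,3) (3,4) (3,5) (4,3) (4,4) (4,5) (4,6) (5,2) (5,3) (5,4) (5,5) (5,6) (6,2) (6,3) (6,4) (6,5) (6,6)] -> total=18
Click 3 (0,3) count=3: revealed 1 new [(0,3)] -> total=19
Click 4 (1,0) count=1: revealed 1 new [(1,0)] -> total=20

Answer: 20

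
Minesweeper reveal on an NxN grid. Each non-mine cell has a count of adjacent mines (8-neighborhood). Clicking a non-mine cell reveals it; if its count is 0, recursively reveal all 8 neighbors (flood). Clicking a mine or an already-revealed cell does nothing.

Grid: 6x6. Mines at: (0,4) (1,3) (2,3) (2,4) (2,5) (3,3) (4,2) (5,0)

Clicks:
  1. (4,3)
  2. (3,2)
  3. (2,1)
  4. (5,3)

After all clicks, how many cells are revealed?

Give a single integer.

Answer: 16

Derivation:
Click 1 (4,3) count=2: revealed 1 new [(4,3)] -> total=1
Click 2 (3,2) count=3: revealed 1 new [(3,2)] -> total=2
Click 3 (2,1) count=0: revealed 13 new [(0,0) (0,1) (0,2) (1,0) (1,1) (1,2) (2,0) (2,1) (2,2) (3,0) (3,1) (4,0) (4,1)] -> total=15
Click 4 (5,3) count=1: revealed 1 new [(5,3)] -> total=16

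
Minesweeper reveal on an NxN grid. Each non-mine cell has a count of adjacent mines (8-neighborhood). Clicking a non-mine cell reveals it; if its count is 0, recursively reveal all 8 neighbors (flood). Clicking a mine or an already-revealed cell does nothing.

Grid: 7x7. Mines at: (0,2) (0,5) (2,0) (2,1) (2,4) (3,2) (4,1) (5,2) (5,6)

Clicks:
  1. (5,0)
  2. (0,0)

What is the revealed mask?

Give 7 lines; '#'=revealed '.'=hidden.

Click 1 (5,0) count=1: revealed 1 new [(5,0)] -> total=1
Click 2 (0,0) count=0: revealed 4 new [(0,0) (0,1) (1,0) (1,1)] -> total=5

Answer: ##.....
##.....
.......
.......
.......
#......
.......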